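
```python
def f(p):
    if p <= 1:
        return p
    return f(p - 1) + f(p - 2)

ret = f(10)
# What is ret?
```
Call trace (a repeated sub-call is expanded the first time; later identical calls just restate its return value):
f(p=10)
  f(p=9)
    f(p=8)
      f(p=7)
        f(p=6)
          f(p=5)
            f(p=4)
              f(p=3)
                f(p=2)
                  f(p=1)
                  -> return 1
                  f(p=0)
                  -> return 0
                -> return 1
                f(p=1)
                -> return 1
              -> return 2
              f(p=2) -> return 1  (same call as traced above)
            -> return 3
            f(p=3) -> return 2  (same call as traced above)
          -> return 5
          f(p=4) -> return 3  (same call as traced above)
        -> return 8
        f(p=5) -> return 5  (same call as traced above)
      -> return 13
      f(p=6) -> return 8  (same call as traced above)
    -> return 21
    f(p=7) -> return 13  (same call as traced above)
  -> return 34
  f(p=8) -> return 21  (same call as traced above)
-> return 55

Final answer: 55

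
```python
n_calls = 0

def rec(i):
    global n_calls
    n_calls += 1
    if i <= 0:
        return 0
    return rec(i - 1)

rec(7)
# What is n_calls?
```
Call trace:
rec(i=7)
  rec(i=6)
    rec(i=5)
      rec(i=4)
        rec(i=3)
          rec(i=2)
            rec(i=1)
              rec(i=0)
              -> return 0
            -> return 0
          -> return 0
        -> return 0
      -> return 0
    -> return 0
  -> return 0
-> return 0

n_calls is incremented once per call. rec is entered once for each i = 7, 6, 5, 4, 3, 2, 1, 0 (the i <= 0 call returns without recursing), i.e. 7 + 1 calls.
n_calls = 8

Final answer: 8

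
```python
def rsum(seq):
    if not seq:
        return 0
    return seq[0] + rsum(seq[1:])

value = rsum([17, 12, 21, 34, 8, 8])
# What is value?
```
Call trace:
rsum(seq=[17, 12, 21, 34, 8, 8])
  rsum(seq=[12, 21, 34, 8, 8])
    rsum(seq=[21, 34, 8, 8])
      rsum(seq=[34, 8, 8])
        rsum(seq=[8, 8])
          rsum(seq=[8])
            rsum(seq=[])
            -> return 0
          -> return 8
        -> return 16
      -> return 50
    -> return 71
  -> return 83
-> return 100

Final answer: 100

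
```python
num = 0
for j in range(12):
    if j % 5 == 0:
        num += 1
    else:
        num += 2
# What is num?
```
Trace:
  num=0
  num=1, j=0
  num=3, j=1
  num=5, j=2
  num=7, j=3
  num=9, j=4
  num=10, j=5
  num=12, j=6
  num=14, j=7
  num=16, j=8
  num=18, j=9
  num=19, j=10
  num=21, j=11

Final answer: 21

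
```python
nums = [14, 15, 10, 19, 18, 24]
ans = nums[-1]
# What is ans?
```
Trace:
  nums=[14, 15, 10, 19, 18, 24]
  nums=[14, 15, 10, 19, 18, 24], ans=24

Final answer: 24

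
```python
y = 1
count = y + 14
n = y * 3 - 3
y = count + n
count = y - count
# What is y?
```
Trace:
  y=1
  y=1, count=15
  y=1, count=15, n=0
  y=15, count=15, n=0
  y=15, count=0, n=0

Final answer: 15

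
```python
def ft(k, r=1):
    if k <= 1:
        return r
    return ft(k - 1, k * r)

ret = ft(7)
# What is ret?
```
Call trace:
ft(k=7, r=1)
  ft(k=6, r=7)
    ft(k=5, r=42)
      ft(k=4, r=210)
        ft(k=3, r=840)
          ft(k=2, r=2520)
            ft(k=1, r=5040)
            -> return 5040
          -> return 5040
        -> return 5040
      -> return 5040
    -> return 5040
  -> return 5040
-> return 5040

Final answer: 5040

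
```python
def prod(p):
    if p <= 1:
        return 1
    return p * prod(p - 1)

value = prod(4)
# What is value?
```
Call trace:
prod(p=4)
  prod(p=3)
    prod(p=2)
      prod(p=1)
      -> return 1
    -> return 2
  -> return 6
-> return 24

Final answer: 24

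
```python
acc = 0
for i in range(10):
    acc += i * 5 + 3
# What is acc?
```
Trace:
  acc=0
  acc=3, i=0
  acc=11, i=1
  acc=24, i=2
  acc=42, i=3
  acc=65, i=4
  acc=93, i=5
  acc=126, i=6
  acc=164, i=7
  acc=207, i=8
  acc=255, i=9

Final answer: 255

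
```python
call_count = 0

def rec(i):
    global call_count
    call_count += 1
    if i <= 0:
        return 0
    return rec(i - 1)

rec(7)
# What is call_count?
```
Call trace:
rec(i=7)
  rec(i=6)
    rec(i=5)
      rec(i=4)
        rec(i=3)
          rec(i=2)
            rec(i=1)
              rec(i=0)
              -> return 0
            -> return 0
          -> return 0
        -> return 0
      -> return 0
    -> return 0
  -> return 0
-> return 0

call_count is incremented once per call. rec is entered once for each i = 7, 6, 5, 4, 3, 2, 1, 0 (the i <= 0 call returns without recursing), i.e. 7 + 1 calls.
call_count = 8

Final answer: 8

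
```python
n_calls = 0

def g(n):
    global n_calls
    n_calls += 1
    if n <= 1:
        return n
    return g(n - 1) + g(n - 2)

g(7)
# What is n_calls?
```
Call trace (a repeated sub-call is expanded the first time; later identical calls just restate its return value):
g(n=7)
  g(n=6)
    g(n=5)
      g(n=4)
        g(n=3)
          g(n=2)
            g(n=1)
            -> return 1
            g(n=0)
            -> return 0
          -> return 1
          g(n=1)
          -> return 1
        -> return 2
        g(n=2) -> return 1  (same call as traced above)
      -> return 3
      g(n=3) -> return 2  (same call as traced above)
    -> return 5
    g(n=4) -> return 3  (same call as traced above)
  -> return 8
  g(n=5) -> return 5  (same call as traced above)
-> return 13

n_calls is incremented once per call, so count the calls in each subtree. Let C(n) = number of calls made by g(n).
C(0) = C(1) = 1 (base case, no recursion); C(n) = 1 + C(n - 1) + C(n - 2) otherwise.
C(2) = 1 + C(1) + C(0) = 1 + 1 + 1 = 3
C(3) = 1 + C(2) + C(1) = 1 + 3 + 1 = 5
C(4) = 1 + C(3) + C(2) = 1 + 5 + 3 = 9
C(5) = 1 + C(4) + C(3) = 1 + 9 + 5 = 15
C(6) = 1 + C(5) + C(4) = 1 + 15 + 9 = 25
C(7) = 1 + C(6) + C(5) = 1 + 25 + 15 = 41
n_calls = C(7) = 41

Final answer: 41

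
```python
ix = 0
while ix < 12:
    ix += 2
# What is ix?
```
Trace:
  ix=0
  ix=2
  ix=4
  ix=6
  ix=8
  ix=10
  ix=12

Final answer: 12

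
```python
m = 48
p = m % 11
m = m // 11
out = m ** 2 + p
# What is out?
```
Trace:
  m=48
  m=48, p=4
  m=4, p=4
  m=4, p=4, out=20

Final answer: 20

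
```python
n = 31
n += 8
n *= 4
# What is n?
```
Trace:
  n=31
  n=39
  n=156

Final answer: 156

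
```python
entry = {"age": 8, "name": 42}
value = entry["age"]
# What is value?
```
Trace:
  entry={'age': 8, 'name': 42}
  entry={'age': 8, 'name': 42}, value=8

Final answer: 8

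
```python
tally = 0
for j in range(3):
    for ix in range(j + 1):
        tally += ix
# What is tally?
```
Trace:
  tally=0
  tally=0, j=0, ix=0
  tally=0, j=1, ix=0
  tally=1, j=1, ix=1
  tally=1, j=2, ix=0
  tally=2, j=2, ix=1
  tally=4, j=2, ix=2

Final answer: 4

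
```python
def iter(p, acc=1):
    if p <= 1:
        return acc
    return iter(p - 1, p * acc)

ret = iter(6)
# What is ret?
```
Call trace:
iter(p=6, acc=1)
  iter(p=5, acc=6)
    iter(p=4, acc=30)
      iter(p=3, acc=120)
        iter(p=2, acc=360)
          iter(p=1, acc=720)
          -> return 720
        -> return 720
      -> return 720
    -> return 720
  -> return 720
-> return 720

Final answer: 720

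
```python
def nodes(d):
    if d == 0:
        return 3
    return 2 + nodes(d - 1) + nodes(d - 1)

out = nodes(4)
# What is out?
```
Call trace (a repeated sub-call is expanded the first time; later identical calls just restate its return value):
nodes(d=4)
  nodes(d=3)
    nodes(d=2)
      nodes(d=1)
        nodes(d=0)
        -> return 3
        nodes(d=0)
        -> return 3
      -> return 8
      nodes(d=1) -> return 8  (same call as traced above)
    -> return 18
    nodes(d=2) -> return 18  (same call as traced above)
  -> return 38
  nodes(d=3) -> return 38  (same call as traced above)
-> return 78

Final answer: 78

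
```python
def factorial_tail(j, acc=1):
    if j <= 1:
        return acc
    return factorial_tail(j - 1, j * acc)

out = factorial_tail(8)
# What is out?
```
Call trace:
factorial_tail(j=8, acc=1)
  factorial_tail(j=7, acc=8)
    factorial_tail(j=6, acc=56)
      factorial_tail(j=5, acc=336)
        factorial_tail(j=4, acc=1680)
          factorial_tail(j=3, acc=6720)
            factorial_tail(j=2, acc=20160)
              factorial_tail(j=1, acc=40320)
              -> return 40320
            -> return 40320
          -> return 40320
        -> return 40320
      -> return 40320
    -> return 40320
  -> return 40320
-> return 40320

Final answer: 40320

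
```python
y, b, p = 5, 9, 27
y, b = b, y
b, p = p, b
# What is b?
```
Trace:
  y=5, b=9, p=27
  y=9, b=5, p=27
  y=9, b=27, p=5

Final answer: 27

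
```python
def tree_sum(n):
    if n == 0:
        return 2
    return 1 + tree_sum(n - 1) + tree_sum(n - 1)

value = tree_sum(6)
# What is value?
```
Call trace (a repeated sub-call is expanded the first time; later identical calls just restate its return value):
tree_sum(n=6)
  tree_sum(n=5)
    tree_sum(n=4)
      tree_sum(n=3)
        tree_sum(n=2)
          tree_sum(n=1)
            tree_sum(n=0)
            -> return 2
            tree_sum(n=0)
            -> return 2
          -> return 5
          tree_sum(n=1) -> return 5  (same call as traced above)
        -> return 11
        tree_sum(n=2) -> return 11  (same call as traced above)
      -> return 23
      tree_sum(n=3) -> return 23  (same call as traced above)
    -> return 47
    tree_sum(n=4) -> return 47  (same call as traced above)
  -> return 95
  tree_sum(n=5) -> return 95  (same call as traced above)
-> return 191

Final answer: 191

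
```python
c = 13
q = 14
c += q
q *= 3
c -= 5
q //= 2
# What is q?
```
Trace:
  c=13
  c=13, q=14
  c=27, q=14
  c=27, q=42
  c=22, q=42
  c=22, q=21

Final answer: 21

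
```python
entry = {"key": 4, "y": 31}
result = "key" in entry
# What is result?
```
Trace:
  entry={'key': 4, 'y': 31}
  entry={'key': 4, 'y': 31}, result=True

Final answer: True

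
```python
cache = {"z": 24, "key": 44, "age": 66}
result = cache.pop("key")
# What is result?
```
Trace:
  cache={'z': 24, 'key': 44, 'age': 66}
  cache={'z': 24, 'age': 66}, result=44

Final answer: 44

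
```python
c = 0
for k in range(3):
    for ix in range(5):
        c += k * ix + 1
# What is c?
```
Trace:
  c=0
  c=1, k=0, ix=0
  c=2, k=0, ix=1
  c=3, k=0, ix=2
  c=4, k=0, ix=3
  c=5, k=0, ix=4
  c=6, k=1, ix=0
  c=8, k=1, ix=1
  c=11, k=1, ix=2
  c=15, k=1, ix=3
  c=20, k=1, ix=4
  c=21, k=2, ix=0
  c=24, k=2, ix=1
  c=29, k=2, ix=2
  c=36, k=2, ix=3
  c=45, k=2, ix=4

Final answer: 45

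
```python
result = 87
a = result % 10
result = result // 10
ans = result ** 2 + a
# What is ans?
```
Trace:
  result=87
  result=87, a=7
  result=8, a=7
  result=8, a=7, ans=71

Final answer: 71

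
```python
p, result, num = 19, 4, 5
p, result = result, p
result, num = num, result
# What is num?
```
Trace:
  p=19, result=4, num=5
  p=4, result=19, num=5
  p=4, result=5, num=19

Final answer: 19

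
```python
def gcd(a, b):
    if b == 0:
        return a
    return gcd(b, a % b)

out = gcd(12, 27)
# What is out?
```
Call trace:
gcd(a=12, b=27)
  gcd(a=27, b=12)
    gcd(a=12, b=3)
      gcd(a=3, b=0)
      -> return 3
    -> return 3
  -> return 3
-> return 3

Final answer: 3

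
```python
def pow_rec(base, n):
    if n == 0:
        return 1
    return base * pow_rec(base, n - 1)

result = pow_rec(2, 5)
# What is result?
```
Call trace:
pow_rec(base=2, n=5)
  pow_rec(base=2, n=4)
    pow_rec(base=2, n=3)
      pow_rec(base=2, n=2)
        pow_rec(base=2, n=1)
          pow_rec(base=2, n=0)
          -> return 1
        -> return 2
      -> return 4
    -> return 8
  -> return 16
-> return 32

Final answer: 32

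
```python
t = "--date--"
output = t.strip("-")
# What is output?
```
Trace:
  t='--date--'
  t='--date--', output='date'

Final answer: 'date'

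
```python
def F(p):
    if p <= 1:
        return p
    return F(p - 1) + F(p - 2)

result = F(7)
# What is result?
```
Call trace (a repeated sub-call is expanded the first time; later identical calls just restate its return value):
F(p=7)
  F(p=6)
    F(p=5)
      F(p=4)
        F(p=3)
          F(p=2)
            F(p=1)
            -> return 1
            F(p=0)
            -> return 0
          -> return 1
          F(p=1)
          -> return 1
        -> return 2
        F(p=2) -> return 1  (same call as traced above)
      -> return 3
      F(p=3) -> return 2  (same call as traced above)
    -> return 5
    F(p=4) -> return 3  (same call as traced above)
  -> return 8
  F(p=5) -> return 5  (same call as traced above)
-> return 13

Final answer: 13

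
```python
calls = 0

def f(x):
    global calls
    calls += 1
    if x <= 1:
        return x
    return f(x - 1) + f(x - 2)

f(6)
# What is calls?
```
Call trace (a repeated sub-call is expanded the first time; later identical calls just restate its return value):
f(x=6)
  f(x=5)
    f(x=4)
      f(x=3)
        f(x=2)
          f(x=1)
          -> return 1
          f(x=0)
          -> return 0
        -> return 1
        f(x=1)
        -> return 1
      -> return 2
      f(x=2) -> return 1  (same call as traced above)
    -> return 3
    f(x=3) -> return 2  (same call as traced above)
  -> return 5
  f(x=4) -> return 3  (same call as traced above)
-> return 8

calls is incremented once per call, so count the calls in each subtree. Let C(x) = number of calls made by f(x).
C(0) = C(1) = 1 (base case, no recursion); C(x) = 1 + C(x - 1) + C(x - 2) otherwise.
C(2) = 1 + C(1) + C(0) = 1 + 1 + 1 = 3
C(3) = 1 + C(2) + C(1) = 1 + 3 + 1 = 5
C(4) = 1 + C(3) + C(2) = 1 + 5 + 3 = 9
C(5) = 1 + C(4) + C(3) = 1 + 9 + 5 = 15
C(6) = 1 + C(5) + C(4) = 1 + 15 + 9 = 25
calls = C(6) = 25

Final answer: 25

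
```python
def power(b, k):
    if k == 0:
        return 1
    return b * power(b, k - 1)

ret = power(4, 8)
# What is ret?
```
Call trace:
power(b=4, k=8)
  power(b=4, k=7)
    power(b=4, k=6)
      power(b=4, k=5)
        power(b=4, k=4)
          power(b=4, k=3)
            power(b=4, k=2)
              power(b=4, k=1)
                power(b=4, k=0)
                -> return 1
              -> return 4
            -> return 16
          -> return 64
        -> return 256
      -> return 1024
    -> return 4096
  -> return 16384
-> return 65536

Final answer: 65536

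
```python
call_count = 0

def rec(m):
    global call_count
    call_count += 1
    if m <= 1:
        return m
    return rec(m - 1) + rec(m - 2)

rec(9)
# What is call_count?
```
Call trace (a repeated sub-call is expanded the first time; later identical calls just restate its return value):
rec(m=9)
  rec(m=8)
    rec(m=7)
      rec(m=6)
        rec(m=5)
          rec(m=4)
            rec(m=3)
              rec(m=2)
                rec(m=1)
                -> return 1
                rec(m=0)
                -> return 0
              -> return 1
              rec(m=1)
              -> return 1
            -> return 2
            rec(m=2) -> return 1  (same call as traced above)
          -> return 3
          rec(m=3) -> return 2  (same call as traced above)
        -> return 5
        rec(m=4) -> return 3  (same call as traced above)
      -> return 8
      rec(m=5) -> return 5  (same call as traced above)
    -> return 13
    rec(m=6) -> return 8  (same call as traced above)
  -> return 21
  rec(m=7) -> return 13  (same call as traced above)
-> return 34

call_count is incremented once per call, so count the calls in each subtree. Let C(m) = number of calls made by rec(m).
C(0) = C(1) = 1 (base case, no recursion); C(m) = 1 + C(m - 1) + C(m - 2) otherwise.
C(2) = 1 + C(1) + C(0) = 1 + 1 + 1 = 3
C(3) = 1 + C(2) + C(1) = 1 + 3 + 1 = 5
C(4) = 1 + C(3) + C(2) = 1 + 5 + 3 = 9
C(5) = 1 + C(4) + C(3) = 1 + 9 + 5 = 15
C(6) = 1 + C(5) + C(4) = 1 + 15 + 9 = 25
C(7) = 1 + C(6) + C(5) = 1 + 25 + 15 = 41
C(8) = 1 + C(7) + C(6) = 1 + 41 + 25 = 67
C(9) = 1 + C(8) + C(7) = 1 + 67 + 41 = 109
call_count = C(9) = 109

Final answer: 109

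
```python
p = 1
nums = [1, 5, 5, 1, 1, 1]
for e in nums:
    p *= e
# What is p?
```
Trace:
  p=1
  p=1, e=1
  p=5, e=5
  p=25, e=5
  p=25, e=1
  p=25, e=1
  p=25, e=1

Final answer: 25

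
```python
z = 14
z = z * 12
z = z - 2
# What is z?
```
Trace:
  z=14
  z=168
  z=166

Final answer: 166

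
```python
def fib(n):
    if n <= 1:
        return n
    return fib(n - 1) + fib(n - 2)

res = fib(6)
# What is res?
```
Call trace (a repeated sub-call is expanded the first time; later identical calls just restate its return value):
fib(n=6)
  fib(n=5)
    fib(n=4)
      fib(n=3)
        fib(n=2)
          fib(n=1)
          -> return 1
          fib(n=0)
          -> return 0
        -> return 1
        fib(n=1)
        -> return 1
      -> return 2
      fib(n=2) -> return 1  (same call as traced above)
    -> return 3
    fib(n=3) -> return 2  (same call as traced above)
  -> return 5
  fib(n=4) -> return 3  (same call as traced above)
-> return 8

Final answer: 8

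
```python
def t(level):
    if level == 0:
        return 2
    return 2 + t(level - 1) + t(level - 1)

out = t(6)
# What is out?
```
Call trace (a repeated sub-call is expanded the first time; later identical calls just restate its return value):
t(level=6)
  t(level=5)
    t(level=4)
      t(level=3)
        t(level=2)
          t(level=1)
            t(level=0)
            -> return 2
            t(level=0)
            -> return 2
          -> return 6
          t(level=1) -> return 6  (same call as traced above)
        -> return 14
        t(level=2) -> return 14  (same call as traced above)
      -> return 30
      t(level=3) -> return 30  (same call as traced above)
    -> return 62
    t(level=4) -> return 62  (same call as traced above)
  -> return 126
  t(level=5) -> return 126  (same call as traced above)
-> return 254

Final answer: 254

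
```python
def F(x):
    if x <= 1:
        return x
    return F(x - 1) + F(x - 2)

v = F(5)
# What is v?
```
Call trace (a repeated sub-call is expanded the first time; later identical calls just restate its return value):
F(x=5)
  F(x=4)
    F(x=3)
      F(x=2)
        F(x=1)
        -> return 1
        F(x=0)
        -> return 0
      -> return 1
      F(x=1)
      -> return 1
    -> return 2
    F(x=2) -> return 1  (same call as traced above)
  -> return 3
  F(x=3) -> return 2  (same call as traced above)
-> return 5

Final answer: 5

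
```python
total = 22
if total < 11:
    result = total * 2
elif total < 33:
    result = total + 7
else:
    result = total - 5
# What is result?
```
Trace:
  total=22
  total=22, result=29

Final answer: 29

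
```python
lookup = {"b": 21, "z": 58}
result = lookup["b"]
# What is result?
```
Trace:
  lookup={'b': 21, 'z': 58}
  lookup={'b': 21, 'z': 58}, result=21

Final answer: 21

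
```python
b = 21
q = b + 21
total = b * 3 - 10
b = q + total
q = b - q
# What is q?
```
Trace:
  b=21
  b=21, q=42
  b=21, q=42, total=53
  b=95, q=42, total=53
  b=95, q=53, total=53

Final answer: 53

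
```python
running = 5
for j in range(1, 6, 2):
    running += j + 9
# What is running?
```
Trace:
  running=5
  running=15, j=1
  running=27, j=3
  running=41, j=5

Final answer: 41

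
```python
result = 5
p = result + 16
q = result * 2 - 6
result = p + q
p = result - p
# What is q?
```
Trace:
  result=5
  result=5, p=21
  result=5, p=21, q=4
  result=25, p=21, q=4
  result=25, p=4, q=4

Final answer: 4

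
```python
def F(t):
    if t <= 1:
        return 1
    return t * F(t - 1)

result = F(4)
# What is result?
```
Call trace:
F(t=4)
  F(t=3)
    F(t=2)
      F(t=1)
      -> return 1
    -> return 2
  -> return 6
-> return 24

Final answer: 24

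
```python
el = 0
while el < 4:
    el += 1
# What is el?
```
Trace:
  el=0
  el=1
  el=2
  el=3
  el=4

Final answer: 4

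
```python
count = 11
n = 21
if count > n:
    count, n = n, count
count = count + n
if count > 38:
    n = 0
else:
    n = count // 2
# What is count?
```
Trace:
  count=11
  count=11, n=21
  count=11, n=21
  count=32, n=21
  count=32, n=16

Final answer: 32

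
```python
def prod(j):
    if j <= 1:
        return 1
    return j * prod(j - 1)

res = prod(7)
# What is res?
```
Call trace:
prod(j=7)
  prod(j=6)
    prod(j=5)
      prod(j=4)
        prod(j=3)
          prod(j=2)
            prod(j=1)
            -> return 1
          -> return 2
        -> return 6
      -> return 24
    -> return 120
  -> return 720
-> return 5040

Final answer: 5040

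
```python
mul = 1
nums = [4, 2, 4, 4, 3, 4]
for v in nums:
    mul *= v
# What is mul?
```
Trace:
  mul=1
  mul=4, v=4
  mul=8, v=2
  mul=32, v=4
  mul=128, v=4
  mul=384, v=3
  mul=1536, v=4

Final answer: 1536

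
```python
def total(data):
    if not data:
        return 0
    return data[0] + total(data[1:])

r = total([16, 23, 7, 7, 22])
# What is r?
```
Call trace:
total(data=[16, 23, 7, 7, 22])
  total(data=[23, 7, 7, 22])
    total(data=[7, 7, 22])
      total(data=[7, 22])
        total(data=[22])
          total(data=[])
          -> return 0
        -> return 22
      -> return 29
    -> return 36
  -> return 59
-> return 75

Final answer: 75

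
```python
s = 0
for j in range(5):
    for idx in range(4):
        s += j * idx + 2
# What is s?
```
Trace:
  s=0
  s=2, j=0, idx=0
  s=4, j=0, idx=1
  s=6, j=0, idx=2
  s=8, j=0, idx=3
  s=10, j=1, idx=0
  s=13, j=1, idx=1
  s=17, j=1, idx=2
  s=22, j=1, idx=3
  s=24, j=2, idx=0
  s=28, j=2, idx=1
  s=34, j=2, idx=2
  s=42, j=2, idx=3
  s=44, j=3, idx=0
  s=49, j=3, idx=1
  s=57, j=3, idx=2
  s=68, j=3, idx=3
  s=70, j=4, idx=0
  s=76, j=4, idx=1
  s=86, j=4, idx=2
  s=100, j=4, idx=3

Final answer: 100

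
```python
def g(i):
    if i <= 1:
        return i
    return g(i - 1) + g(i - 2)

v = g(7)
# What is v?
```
Call trace (a repeated sub-call is expanded the first time; later identical calls just restate its return value):
g(i=7)
  g(i=6)
    g(i=5)
      g(i=4)
        g(i=3)
          g(i=2)
            g(i=1)
            -> return 1
            g(i=0)
            -> return 0
          -> return 1
          g(i=1)
          -> return 1
        -> return 2
        g(i=2) -> return 1  (same call as traced above)
      -> return 3
      g(i=3) -> return 2  (same call as traced above)
    -> return 5
    g(i=4) -> return 3  (same call as traced above)
  -> return 8
  g(i=5) -> return 5  (same call as traced above)
-> return 13

Final answer: 13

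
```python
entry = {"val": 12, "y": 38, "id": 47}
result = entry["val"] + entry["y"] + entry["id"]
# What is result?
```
Trace:
  entry={'val': 12, 'y': 38, 'id': 47}
  entry={'val': 12, 'y': 38, 'id': 47}, result=97

Final answer: 97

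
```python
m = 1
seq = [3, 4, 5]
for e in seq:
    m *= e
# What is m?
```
Trace:
  m=1
  m=3, e=3
  m=12, e=4
  m=60, e=5

Final answer: 60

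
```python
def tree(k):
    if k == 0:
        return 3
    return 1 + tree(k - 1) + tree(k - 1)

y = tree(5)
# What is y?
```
Call trace (a repeated sub-call is expanded the first time; later identical calls just restate its return value):
tree(k=5)
  tree(k=4)
    tree(k=3)
      tree(k=2)
        tree(k=1)
          tree(k=0)
          -> return 3
          tree(k=0)
          -> return 3
        -> return 7
        tree(k=1) -> return 7  (same call as traced above)
      -> return 15
      tree(k=2) -> return 15  (same call as traced above)
    -> return 31
    tree(k=3) -> return 31  (same call as traced above)
  -> return 63
  tree(k=4) -> return 63  (same call as traced above)
-> return 127

Final answer: 127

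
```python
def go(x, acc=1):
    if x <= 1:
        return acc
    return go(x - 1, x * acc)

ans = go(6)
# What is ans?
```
Call trace:
go(x=6, acc=1)
  go(x=5, acc=6)
    go(x=4, acc=30)
      go(x=3, acc=120)
        go(x=2, acc=360)
          go(x=1, acc=720)
          -> return 720
        -> return 720
      -> return 720
    -> return 720
  -> return 720
-> return 720

Final answer: 720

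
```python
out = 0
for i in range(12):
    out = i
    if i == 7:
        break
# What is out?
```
Trace:
  out=0
  out=0, i=0
  out=1, i=1
  out=2, i=2
  out=3, i=3
  out=4, i=4
  out=5, i=5
  out=6, i=6
  out=7, i=7

Final answer: 7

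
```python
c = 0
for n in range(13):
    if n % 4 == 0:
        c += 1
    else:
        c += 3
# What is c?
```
Trace:
  c=0
  c=1, n=0
  c=4, n=1
  c=7, n=2
  c=10, n=3
  c=11, n=4
  c=14, n=5
  c=17, n=6
  c=20, n=7
  c=21, n=8
  c=24, n=9
  c=27, n=10
  c=30, n=11
  c=31, n=12

Final answer: 31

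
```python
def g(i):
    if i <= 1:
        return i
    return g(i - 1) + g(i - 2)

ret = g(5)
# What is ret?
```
Call trace (a repeated sub-call is expanded the first time; later identical calls just restate its return value):
g(i=5)
  g(i=4)
    g(i=3)
      g(i=2)
        g(i=1)
        -> return 1
        g(i=0)
        -> return 0
      -> return 1
      g(i=1)
      -> return 1
    -> return 2
    g(i=2) -> return 1  (same call as traced above)
  -> return 3
  g(i=3) -> return 2  (same call as traced above)
-> return 5

Final answer: 5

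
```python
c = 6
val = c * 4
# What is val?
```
Trace:
  c=6
  c=6, val=24

Final answer: 24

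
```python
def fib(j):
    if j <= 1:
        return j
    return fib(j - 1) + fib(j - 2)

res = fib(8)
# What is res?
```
Call trace (a repeated sub-call is expanded the first time; later identical calls just restate its return value):
fib(j=8)
  fib(j=7)
    fib(j=6)
      fib(j=5)
        fib(j=4)
          fib(j=3)
            fib(j=2)
              fib(j=1)
              -> return 1
              fib(j=0)
              -> return 0
            -> return 1
            fib(j=1)
            -> return 1
          -> return 2
          fib(j=2) -> return 1  (same call as traced above)
        -> return 3
        fib(j=3) -> return 2  (same call as traced above)
      -> return 5
      fib(j=4) -> return 3  (same call as traced above)
    -> return 8
    fib(j=5) -> return 5  (same call as traced above)
  -> return 13
  fib(j=6) -> return 8  (same call as traced above)
-> return 21

Final answer: 21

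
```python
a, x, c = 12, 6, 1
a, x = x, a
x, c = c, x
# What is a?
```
Trace:
  a=12, x=6, c=1
  a=6, x=12, c=1
  a=6, x=1, c=12

Final answer: 6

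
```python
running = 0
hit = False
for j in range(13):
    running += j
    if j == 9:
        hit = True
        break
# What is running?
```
Trace:
  running=0
  running=0, hit=False
  running=0, hit=False, j=0
  running=1, hit=False, j=1
  running=3, hit=False, j=2
  running=6, hit=False, j=3
  running=10, hit=False, j=4
  running=15, hit=False, j=5
  running=21, hit=False, j=6
  running=28, hit=False, j=7
  running=36, hit=False, j=8
  running=45, hit=True, j=9

Final answer: 45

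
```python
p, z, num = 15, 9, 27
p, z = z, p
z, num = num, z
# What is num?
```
Trace:
  p=15, z=9, num=27
  p=9, z=15, num=27
  p=9, z=27, num=15

Final answer: 15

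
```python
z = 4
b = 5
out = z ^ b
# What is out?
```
Trace:
  z=4
  z=4, b=5
  z=4, b=5, out=1

Final answer: 1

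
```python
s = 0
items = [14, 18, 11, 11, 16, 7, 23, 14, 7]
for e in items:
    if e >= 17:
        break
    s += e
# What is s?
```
Trace:
  s=0
  s=14, e=14
  s=14, e=18

Final answer: 14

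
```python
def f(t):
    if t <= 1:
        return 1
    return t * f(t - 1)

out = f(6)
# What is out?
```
Call trace:
f(t=6)
  f(t=5)
    f(t=4)
      f(t=3)
        f(t=2)
          f(t=1)
          -> return 1
        -> return 2
      -> return 6
    -> return 24
  -> return 120
-> return 720

Final answer: 720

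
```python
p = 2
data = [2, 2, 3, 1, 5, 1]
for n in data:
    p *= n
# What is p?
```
Trace:
  p=2
  p=4, n=2
  p=8, n=2
  p=24, n=3
  p=24, n=1
  p=120, n=5
  p=120, n=1

Final answer: 120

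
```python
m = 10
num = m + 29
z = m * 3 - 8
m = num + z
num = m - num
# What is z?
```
Trace:
  m=10
  m=10, num=39
  m=10, num=39, z=22
  m=61, num=39, z=22
  m=61, num=22, z=22

Final answer: 22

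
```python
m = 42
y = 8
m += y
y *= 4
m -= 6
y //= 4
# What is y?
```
Trace:
  m=42
  m=42, y=8
  m=50, y=8
  m=50, y=32
  m=44, y=32
  m=44, y=8

Final answer: 8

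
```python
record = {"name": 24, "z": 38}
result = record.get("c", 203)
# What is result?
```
Trace:
  record={'name': 24, 'z': 38}
  record={'name': 24, 'z': 38}, result=203

Final answer: 203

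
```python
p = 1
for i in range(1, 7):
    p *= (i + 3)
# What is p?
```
Trace:
  p=1
  p=4, i=1
  p=20, i=2
  p=120, i=3
  p=840, i=4
  p=6720, i=5
  p=60480, i=6

Final answer: 60480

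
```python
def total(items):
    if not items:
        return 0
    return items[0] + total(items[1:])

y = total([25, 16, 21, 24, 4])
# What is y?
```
Call trace:
total(items=[25, 16, 21, 24, 4])
  total(items=[16, 21, 24, 4])
    total(items=[21, 24, 4])
      total(items=[24, 4])
        total(items=[4])
          total(items=[])
          -> return 0
        -> return 4
      -> return 28
    -> return 49
  -> return 65
-> return 90

Final answer: 90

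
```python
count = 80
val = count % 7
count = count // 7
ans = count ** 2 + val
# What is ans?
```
Trace:
  count=80
  count=80, val=3
  count=11, val=3
  count=11, val=3, ans=124

Final answer: 124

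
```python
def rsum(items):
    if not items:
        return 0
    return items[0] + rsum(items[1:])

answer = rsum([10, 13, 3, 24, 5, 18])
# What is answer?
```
Call trace:
rsum(items=[10, 13, 3, 24, 5, 18])
  rsum(items=[13, 3, 24, 5, 18])
    rsum(items=[3, 24, 5, 18])
      rsum(items=[24, 5, 18])
        rsum(items=[5, 18])
          rsum(items=[18])
            rsum(items=[])
            -> return 0
          -> return 18
        -> return 23
      -> return 47
    -> return 50
  -> return 63
-> return 73

Final answer: 73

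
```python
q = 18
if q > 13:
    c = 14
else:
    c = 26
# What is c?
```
Trace:
  q=18
  q=18, c=14

Final answer: 14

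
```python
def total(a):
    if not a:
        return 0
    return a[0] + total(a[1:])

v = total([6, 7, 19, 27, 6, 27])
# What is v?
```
Call trace:
total(a=[6, 7, 19, 27, 6, 27])
  total(a=[7, 19, 27, 6, 27])
    total(a=[19, 27, 6, 27])
      total(a=[27, 6, 27])
        total(a=[6, 27])
          total(a=[27])
            total(a=[])
            -> return 0
          -> return 27
        -> return 33
      -> return 60
    -> return 79
  -> return 86
-> return 92

Final answer: 92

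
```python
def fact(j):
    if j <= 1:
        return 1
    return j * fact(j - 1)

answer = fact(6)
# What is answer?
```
Call trace:
fact(j=6)
  fact(j=5)
    fact(j=4)
      fact(j=3)
        fact(j=2)
          fact(j=1)
          -> return 1
        -> return 2
      -> return 6
    -> return 24
  -> return 120
-> return 720

Final answer: 720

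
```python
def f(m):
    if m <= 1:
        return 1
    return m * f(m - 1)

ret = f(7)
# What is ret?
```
Call trace:
f(m=7)
  f(m=6)
    f(m=5)
      f(m=4)
        f(m=3)
          f(m=2)
            f(m=1)
            -> return 1
          -> return 2
        -> return 6
      -> return 24
    -> return 120
  -> return 720
-> return 5040

Final answer: 5040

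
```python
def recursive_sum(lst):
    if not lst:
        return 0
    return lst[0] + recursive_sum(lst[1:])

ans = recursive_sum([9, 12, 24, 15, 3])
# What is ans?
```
Call trace:
recursive_sum(lst=[9, 12, 24, 15, 3])
  recursive_sum(lst=[12, 24, 15, 3])
    recursive_sum(lst=[24, 15, 3])
      recursive_sum(lst=[15, 3])
        recursive_sum(lst=[3])
          recursive_sum(lst=[])
          -> return 0
        -> return 3
      -> return 18
    -> return 42
  -> return 54
-> return 63

Final answer: 63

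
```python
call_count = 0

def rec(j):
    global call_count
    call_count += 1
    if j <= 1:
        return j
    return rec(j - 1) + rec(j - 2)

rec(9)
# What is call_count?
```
Call trace (a repeated sub-call is expanded the first time; later identical calls just restate its return value):
rec(j=9)
  rec(j=8)
    rec(j=7)
      rec(j=6)
        rec(j=5)
          rec(j=4)
            rec(j=3)
              rec(j=2)
                rec(j=1)
                -> return 1
                rec(j=0)
                -> return 0
              -> return 1
              rec(j=1)
              -> return 1
            -> return 2
            rec(j=2) -> return 1  (same call as traced above)
          -> return 3
          rec(j=3) -> return 2  (same call as traced above)
        -> return 5
        rec(j=4) -> return 3  (same call as traced above)
      -> return 8
      rec(j=5) -> return 5  (same call as traced above)
    -> return 13
    rec(j=6) -> return 8  (same call as traced above)
  -> return 21
  rec(j=7) -> return 13  (same call as traced above)
-> return 34

call_count is incremented once per call, so count the calls in each subtree. Let C(j) = number of calls made by rec(j).
C(0) = C(1) = 1 (base case, no recursion); C(j) = 1 + C(j - 1) + C(j - 2) otherwise.
C(2) = 1 + C(1) + C(0) = 1 + 1 + 1 = 3
C(3) = 1 + C(2) + C(1) = 1 + 3 + 1 = 5
C(4) = 1 + C(3) + C(2) = 1 + 5 + 3 = 9
C(5) = 1 + C(4) + C(3) = 1 + 9 + 5 = 15
C(6) = 1 + C(5) + C(4) = 1 + 15 + 9 = 25
C(7) = 1 + C(6) + C(5) = 1 + 25 + 15 = 41
C(8) = 1 + C(7) + C(6) = 1 + 41 + 25 = 67
C(9) = 1 + C(8) + C(7) = 1 + 67 + 41 = 109
call_count = C(9) = 109

Final answer: 109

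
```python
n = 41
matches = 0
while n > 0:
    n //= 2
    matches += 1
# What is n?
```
Trace:
  n=41
  n=41, matches=0
  n=20, matches=1
  n=10, matches=2
  n=5, matches=3
  n=2, matches=4
  n=1, matches=5
  n=0, matches=6

Final answer: 0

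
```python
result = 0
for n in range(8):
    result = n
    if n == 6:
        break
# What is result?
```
Trace:
  result=0
  result=0, n=0
  result=1, n=1
  result=2, n=2
  result=3, n=3
  result=4, n=4
  result=5, n=5
  result=6, n=6

Final answer: 6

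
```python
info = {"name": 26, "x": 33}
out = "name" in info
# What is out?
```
Trace:
  info={'name': 26, 'x': 33}
  info={'name': 26, 'x': 33}, out=True

Final answer: True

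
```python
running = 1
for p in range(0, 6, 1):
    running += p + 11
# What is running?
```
Trace:
  running=1
  running=12, p=0
  running=24, p=1
  running=37, p=2
  running=51, p=3
  running=66, p=4
  running=82, p=5

Final answer: 82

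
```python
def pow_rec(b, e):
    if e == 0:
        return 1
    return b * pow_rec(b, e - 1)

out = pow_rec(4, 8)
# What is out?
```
Call trace:
pow_rec(b=4, e=8)
  pow_rec(b=4, e=7)
    pow_rec(b=4, e=6)
      pow_rec(b=4, e=5)
        pow_rec(b=4, e=4)
          pow_rec(b=4, e=3)
            pow_rec(b=4, e=2)
              pow_rec(b=4, e=1)
                pow_rec(b=4, e=0)
                -> return 1
              -> return 4
            -> return 16
          -> return 64
        -> return 256
      -> return 1024
    -> return 4096
  -> return 16384
-> return 65536

Final answer: 65536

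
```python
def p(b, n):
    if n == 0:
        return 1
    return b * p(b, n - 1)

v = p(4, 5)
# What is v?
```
Call trace:
p(b=4, n=5)
  p(b=4, n=4)
    p(b=4, n=3)
      p(b=4, n=2)
        p(b=4, n=1)
          p(b=4, n=0)
          -> return 1
        -> return 4
      -> return 16
    -> return 64
  -> return 256
-> return 1024

Final answer: 1024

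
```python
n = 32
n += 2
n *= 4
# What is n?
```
Trace:
  n=32
  n=34
  n=136

Final answer: 136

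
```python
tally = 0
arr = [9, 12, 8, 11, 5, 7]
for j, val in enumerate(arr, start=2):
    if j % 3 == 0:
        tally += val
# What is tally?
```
Trace:
  tally=0
  tally=0, j=2, val=9
  tally=12, j=3, val=12
  tally=12, j=4, val=8
  tally=12, j=5, val=11
  tally=17, j=6, val=5
  tally=17, j=7, val=7

Final answer: 17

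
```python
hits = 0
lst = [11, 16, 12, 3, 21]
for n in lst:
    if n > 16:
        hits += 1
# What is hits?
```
Trace:
  hits=0
  hits=0, n=11
  hits=0, n=16
  hits=0, n=12
  hits=0, n=3
  hits=1, n=21

Final answer: 1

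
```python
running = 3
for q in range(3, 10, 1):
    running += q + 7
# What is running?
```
Trace:
  running=3
  running=13, q=3
  running=24, q=4
  running=36, q=5
  running=49, q=6
  running=63, q=7
  running=78, q=8
  running=94, q=9

Final answer: 94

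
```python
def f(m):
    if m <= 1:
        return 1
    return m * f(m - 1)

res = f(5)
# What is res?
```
Call trace:
f(m=5)
  f(m=4)
    f(m=3)
      f(m=2)
        f(m=1)
        -> return 1
      -> return 2
    -> return 6
  -> return 24
-> return 120

Final answer: 120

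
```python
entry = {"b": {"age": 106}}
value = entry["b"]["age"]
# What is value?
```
Trace:
  entry={'b': {'age': 106}}
  entry={'b': {'age': 106}}, value=106

Final answer: 106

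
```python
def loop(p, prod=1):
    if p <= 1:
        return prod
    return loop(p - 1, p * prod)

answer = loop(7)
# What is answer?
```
Call trace:
loop(p=7, prod=1)
  loop(p=6, prod=7)
    loop(p=5, prod=42)
      loop(p=4, prod=210)
        loop(p=3, prod=840)
          loop(p=2, prod=2520)
            loop(p=1, prod=5040)
            -> return 5040
          -> return 5040
        -> return 5040
      -> return 5040
    -> return 5040
  -> return 5040
-> return 5040

Final answer: 5040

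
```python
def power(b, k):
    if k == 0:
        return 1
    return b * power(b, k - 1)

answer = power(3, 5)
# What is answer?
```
Call trace:
power(b=3, k=5)
  power(b=3, k=4)
    power(b=3, k=3)
      power(b=3, k=2)
        power(b=3, k=1)
          power(b=3, k=0)
          -> return 1
        -> return 3
      -> return 9
    -> return 27
  -> return 81
-> return 243

Final answer: 243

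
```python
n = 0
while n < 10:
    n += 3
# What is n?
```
Trace:
  n=0
  n=3
  n=6
  n=9
  n=12

Final answer: 12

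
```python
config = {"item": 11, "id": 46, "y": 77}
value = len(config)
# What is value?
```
Trace:
  config={'item': 11, 'id': 46, 'y': 77}
  config={'item': 11, 'id': 46, 'y': 77}, value=3

Final answer: 3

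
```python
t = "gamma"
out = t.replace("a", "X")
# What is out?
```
Trace:
  t='gamma'
  t='gamma', out='gXmmX'

Final answer: 'gXmmX'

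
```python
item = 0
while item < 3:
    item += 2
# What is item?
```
Trace:
  item=0
  item=2
  item=4

Final answer: 4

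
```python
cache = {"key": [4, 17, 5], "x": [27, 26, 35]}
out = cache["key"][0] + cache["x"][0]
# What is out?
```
Trace:
  cache={'key': [4, 17, 5], 'x': [27, 26, 35]}
  cache={'key': [4, 17, 5], 'x': [27, 26, 35]}, out=31

Final answer: 31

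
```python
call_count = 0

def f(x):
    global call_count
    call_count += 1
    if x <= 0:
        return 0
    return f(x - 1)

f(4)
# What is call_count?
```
Call trace:
f(x=4)
  f(x=3)
    f(x=2)
      f(x=1)
        f(x=0)
        -> return 0
      -> return 0
    -> return 0
  -> return 0
-> return 0

call_count is incremented once per call. f is entered once for each x = 4, 3, 2, 1, 0 (the x <= 0 call returns without recursing), i.e. 4 + 1 calls.
call_count = 5

Final answer: 5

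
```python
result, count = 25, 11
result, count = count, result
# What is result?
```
Trace:
  result=25, count=11
  result=11, count=25

Final answer: 11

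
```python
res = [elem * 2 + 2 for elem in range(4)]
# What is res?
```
Trace:
  elem=0
  elem=1
  elem=2
  elem=3
  res=[2, 4, 6, 8]

Final answer: [2, 4, 6, 8]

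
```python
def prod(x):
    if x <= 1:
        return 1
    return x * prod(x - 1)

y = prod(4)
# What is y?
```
Call trace:
prod(x=4)
  prod(x=3)
    prod(x=2)
      prod(x=1)
      -> return 1
    -> return 2
  -> return 6
-> return 24

Final answer: 24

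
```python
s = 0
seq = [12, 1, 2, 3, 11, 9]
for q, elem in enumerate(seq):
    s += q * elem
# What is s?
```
Trace:
  s=0
  s=0, q=0, elem=12
  s=1, q=1, elem=1
  s=5, q=2, elem=2
  s=14, q=3, elem=3
  s=58, q=4, elem=11
  s=103, q=5, elem=9

Final answer: 103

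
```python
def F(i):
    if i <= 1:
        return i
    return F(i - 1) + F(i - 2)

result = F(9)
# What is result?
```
Call trace (a repeated sub-call is expanded the first time; later identical calls just restate its return value):
F(i=9)
  F(i=8)
    F(i=7)
      F(i=6)
        F(i=5)
          F(i=4)
            F(i=3)
              F(i=2)
                F(i=1)
                -> return 1
                F(i=0)
                -> return 0
              -> return 1
              F(i=1)
              -> return 1
            -> return 2
            F(i=2) -> return 1  (same call as traced above)
          -> return 3
          F(i=3) -> return 2  (same call as traced above)
        -> return 5
        F(i=4) -> return 3  (same call as traced above)
      -> return 8
      F(i=5) -> return 5  (same call as traced above)
    -> return 13
    F(i=6) -> return 8  (same call as traced above)
  -> return 21
  F(i=7) -> return 13  (same call as traced above)
-> return 34

Final answer: 34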